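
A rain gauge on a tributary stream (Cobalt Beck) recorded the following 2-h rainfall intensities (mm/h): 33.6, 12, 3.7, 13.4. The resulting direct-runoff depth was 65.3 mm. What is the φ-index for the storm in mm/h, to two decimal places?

φ ≈ 8.78 mm/h

Only the 3 blocks with intensity above φ contribute runoff: 33.6, 12, 13.4 mm/h.
Σ(I−φ)·Δt = d  ⇒  (33.6+12+13.4 − 3φ)·2 = 65.3
φ = (59.00 − 65.3/2) / 3 = 8.78 mm/h.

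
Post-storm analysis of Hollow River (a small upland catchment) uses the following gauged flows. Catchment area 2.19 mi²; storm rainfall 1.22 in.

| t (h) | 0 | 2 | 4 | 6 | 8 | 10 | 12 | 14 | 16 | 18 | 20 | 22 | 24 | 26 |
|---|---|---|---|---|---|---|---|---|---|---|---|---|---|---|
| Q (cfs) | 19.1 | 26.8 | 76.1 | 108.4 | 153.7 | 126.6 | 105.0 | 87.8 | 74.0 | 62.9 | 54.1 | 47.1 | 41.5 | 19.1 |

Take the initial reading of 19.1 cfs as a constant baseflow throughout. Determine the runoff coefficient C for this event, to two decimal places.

C ≈ 0.85

ΣQ_DR = 734.8 cfs; V = ΣQ_DR·Δt = 5.291 × 10^6 ft³.
Runoff depth d = V / A = 1.040 in.
C = d / P = 1.040 / 1.22 = 0.85.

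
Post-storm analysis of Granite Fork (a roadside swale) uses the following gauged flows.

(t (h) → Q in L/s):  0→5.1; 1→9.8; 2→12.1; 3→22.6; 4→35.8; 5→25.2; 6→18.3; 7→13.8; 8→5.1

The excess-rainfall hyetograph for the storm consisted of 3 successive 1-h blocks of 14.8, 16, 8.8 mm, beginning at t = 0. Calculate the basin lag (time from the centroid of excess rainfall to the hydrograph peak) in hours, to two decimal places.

Centroid of excess rainfall: t_c = Σ P_i·t̄_i / ΣP_i = 1.3485 h (block centres at 0.5, 1.5, 2.5 h).
Hydrograph peak occurs at t = 4 h, so basin lag t_L = 4 − 1.3485 = 2.65 h.

t_L ≈ 2.65 h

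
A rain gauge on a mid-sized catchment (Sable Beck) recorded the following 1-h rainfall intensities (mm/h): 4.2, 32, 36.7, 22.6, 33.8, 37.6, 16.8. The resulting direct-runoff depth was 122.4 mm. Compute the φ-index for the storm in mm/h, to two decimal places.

Only the 6 blocks with intensity above φ contribute runoff: 32, 36.7, 22.6, 33.8, 37.6, 16.8 mm/h.
Σ(I−φ)·Δt = d  ⇒  (32+36.7+22.6+33.8+37.6+16.8 − 6φ)·1 = 122.4
φ = (179.5 − 122.4/1) / 6 = 9.52 mm/h.

φ ≈ 9.52 mm/h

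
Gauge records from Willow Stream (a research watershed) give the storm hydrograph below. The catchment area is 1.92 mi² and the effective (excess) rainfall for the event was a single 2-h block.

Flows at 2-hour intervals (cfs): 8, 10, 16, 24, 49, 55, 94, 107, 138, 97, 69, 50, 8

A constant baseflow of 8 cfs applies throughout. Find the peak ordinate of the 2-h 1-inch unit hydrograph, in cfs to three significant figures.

Direct runoff: 0.0, 2.0, 8.0, 16.0, 41.0, 47.0, 86.0, 99.0, 130.0, 89.0, 61.0, 42.0, 0.0 cfs; ΣQ_DR = 621.0 cfs, peak = 130.0 cfs.
Runoff depth d = ΣQ_DR·Δt / A = 621.0 × 7200 / (1.92 mi²) = 1.002 in.
The 1-inch UH is the DRH scaled by (1 in)/d, so U_p = 130.0 × 1/1.002 = 130 cfs.

U_p ≈ 130 cfs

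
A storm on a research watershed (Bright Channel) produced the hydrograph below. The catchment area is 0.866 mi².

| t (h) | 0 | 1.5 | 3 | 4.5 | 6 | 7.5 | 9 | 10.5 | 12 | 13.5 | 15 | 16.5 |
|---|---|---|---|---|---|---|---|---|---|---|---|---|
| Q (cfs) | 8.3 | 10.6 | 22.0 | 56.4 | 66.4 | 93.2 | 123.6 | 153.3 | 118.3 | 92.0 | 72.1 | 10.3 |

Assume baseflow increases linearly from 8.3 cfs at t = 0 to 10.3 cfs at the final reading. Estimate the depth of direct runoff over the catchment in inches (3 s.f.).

d ≈ 1.92 in

Direct runoff: 0.00, 2.12, 13.34, 47.55, 57.37, 83.99, 114.21, 143.73, 108.55, 82.06, 61.98, 0.00 cfs; ΣQ_DR = 714.9 cfs.
V = ΣQ_DR · Δt = 714.9 × 5400 s = 3.860 × 10^6 ft³.
Over A = 0.866 mi², depth = V / A = 1.92 in.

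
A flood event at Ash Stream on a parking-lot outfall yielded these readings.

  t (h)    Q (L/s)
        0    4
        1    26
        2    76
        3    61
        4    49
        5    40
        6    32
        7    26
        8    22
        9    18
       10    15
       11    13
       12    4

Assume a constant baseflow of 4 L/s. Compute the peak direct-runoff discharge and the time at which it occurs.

Q_p = 72.0 L/s at t = 2 h

Subtracting baseflow gives direct-runoff ordinates: 0.0, 22.0, 72.0, 57.0, 45.0, 36.0, 28.0, 22.0, 18.0, 14.0, 11.0, 9.0, 0.0 L/s.
The maximum is 72.0 L/s, occurring at the reading for t = 2 h.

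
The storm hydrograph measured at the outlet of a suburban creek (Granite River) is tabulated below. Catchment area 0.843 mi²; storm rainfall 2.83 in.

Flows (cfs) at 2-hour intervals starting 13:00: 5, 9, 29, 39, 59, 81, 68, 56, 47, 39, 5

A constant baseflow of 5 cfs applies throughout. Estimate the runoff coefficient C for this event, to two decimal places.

ΣQ_DR = 382.0 cfs; V = ΣQ_DR·Δt = 2.750 × 10^6 ft³.
Runoff depth d = V / A = 1.404 in.
C = d / P = 1.404 / 2.83 = 0.50.

C ≈ 0.50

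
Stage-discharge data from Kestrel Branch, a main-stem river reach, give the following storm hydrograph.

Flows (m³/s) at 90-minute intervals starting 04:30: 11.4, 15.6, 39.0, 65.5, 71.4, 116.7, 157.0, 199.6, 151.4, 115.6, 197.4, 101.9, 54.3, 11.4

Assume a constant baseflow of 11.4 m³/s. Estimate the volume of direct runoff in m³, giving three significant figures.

Direct-runoff ordinates (Q − Q_b): 0.0, 4.2, 27.6, 54.1, 60.0, 105.3, 145.6, 188.2, 140.0, 104.2, 186.0, 90.5, 42.9, 0.0 m³/s.
ΣQ_DR = 1149 m³/s.
With Δt = 1.5 h = 5400 s, V = ΣQ_DR · Δt = 1149 × 5400 = 6.20 × 10^6 m³.

V ≈ 6.20 × 10^6 m³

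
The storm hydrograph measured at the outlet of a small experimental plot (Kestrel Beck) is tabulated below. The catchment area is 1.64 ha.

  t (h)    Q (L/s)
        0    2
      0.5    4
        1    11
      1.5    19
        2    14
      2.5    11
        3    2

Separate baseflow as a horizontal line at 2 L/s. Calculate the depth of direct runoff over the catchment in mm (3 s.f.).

Direct runoff: 0.0, 2.0, 9.0, 17.0, 12.0, 9.0, 0.0 L/s; ΣQ_DR = 49.00 L/s.
V = ΣQ_DR · Δt = 49.00 × 1800 s = 88200 L.
Over A = 1.64 ha, depth = V / A = 5.38 mm.

d ≈ 5.38 mm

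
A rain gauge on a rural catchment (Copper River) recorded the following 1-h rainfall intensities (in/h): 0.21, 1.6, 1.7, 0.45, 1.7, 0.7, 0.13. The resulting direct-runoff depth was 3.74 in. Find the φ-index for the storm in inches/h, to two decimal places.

Only the 4 blocks with intensity above φ contribute runoff: 1.6, 1.7, 1.7, 0.7 in/h.
Σ(I−φ)·Δt = d  ⇒  (1.6+1.7+1.7+0.7 − 4φ)·1 = 3.74
φ = (5.700 − 3.74/1) / 4 = 0.49 in/h.

φ ≈ 0.49 in/h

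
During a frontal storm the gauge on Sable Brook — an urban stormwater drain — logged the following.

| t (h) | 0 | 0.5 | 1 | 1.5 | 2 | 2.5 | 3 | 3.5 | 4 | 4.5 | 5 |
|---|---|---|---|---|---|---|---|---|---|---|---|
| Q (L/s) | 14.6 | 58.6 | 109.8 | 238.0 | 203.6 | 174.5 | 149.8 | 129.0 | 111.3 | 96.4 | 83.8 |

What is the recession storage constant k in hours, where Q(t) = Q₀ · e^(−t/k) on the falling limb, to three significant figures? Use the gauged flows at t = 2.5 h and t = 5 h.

On the falling limb, Q drops from 174.5 to 83.8 L/s between t = 2.5 h and t = 5 h (Δt = 2.5 h).
k = −Δt / ln(Q₂/Q₁) = −2.5 / ln(83.8/174.5) = 3.41 h.

k ≈ 3.41 h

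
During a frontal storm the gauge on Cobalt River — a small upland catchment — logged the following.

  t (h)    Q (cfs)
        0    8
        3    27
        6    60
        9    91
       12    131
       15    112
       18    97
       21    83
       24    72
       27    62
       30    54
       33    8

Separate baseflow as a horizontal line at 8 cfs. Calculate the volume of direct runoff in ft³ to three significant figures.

V ≈ 7.66 × 10^6 ft³

Direct-runoff ordinates (Q − Q_b): 0.0, 19.0, 52.0, 83.0, 123.0, 104.0, 89.0, 75.0, 64.0, 54.0, 46.0, 0.0 cfs.
ΣQ_DR = 709.0 cfs.
With Δt = 3 h = 10800 s, V = ΣQ_DR · Δt = 709.0 × 10800 = 7.66 × 10^6 ft³.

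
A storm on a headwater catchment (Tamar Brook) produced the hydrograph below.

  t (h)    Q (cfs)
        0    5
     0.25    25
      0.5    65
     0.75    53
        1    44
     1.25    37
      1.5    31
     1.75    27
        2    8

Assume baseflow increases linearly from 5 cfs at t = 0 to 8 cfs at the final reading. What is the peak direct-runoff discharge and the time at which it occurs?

Subtracting baseflow gives direct-runoff ordinates: 0.00, 19.62, 59.25, 46.88, 37.50, 30.12, 23.75, 19.38, 0.00 cfs.
The maximum is 59.25 cfs, occurring at the reading for t = 0.5 h.

Q_p = 59.25 cfs at t = 0.5 h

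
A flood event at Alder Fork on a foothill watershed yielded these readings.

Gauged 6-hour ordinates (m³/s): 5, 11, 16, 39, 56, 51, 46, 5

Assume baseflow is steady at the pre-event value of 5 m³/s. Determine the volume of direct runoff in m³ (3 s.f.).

Direct-runoff ordinates (Q − Q_b): 0.0, 6.0, 11.0, 34.0, 51.0, 46.0, 41.0, 0.0 m³/s.
ΣQ_DR = 189.0 m³/s.
With Δt = 6 h = 21600 s, V = ΣQ_DR · Δt = 189.0 × 21600 = 4.08 × 10^6 m³.

V ≈ 4.08 × 10^6 m³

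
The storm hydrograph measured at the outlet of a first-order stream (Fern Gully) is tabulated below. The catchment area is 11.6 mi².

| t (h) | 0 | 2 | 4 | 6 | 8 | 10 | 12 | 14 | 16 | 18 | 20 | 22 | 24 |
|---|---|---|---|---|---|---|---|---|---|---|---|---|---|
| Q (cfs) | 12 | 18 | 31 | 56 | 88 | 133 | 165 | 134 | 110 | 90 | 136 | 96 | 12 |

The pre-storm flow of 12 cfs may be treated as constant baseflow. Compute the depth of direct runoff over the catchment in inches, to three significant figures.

d ≈ 0.247 in

Direct runoff: 0.0, 6.0, 19.0, 44.0, 76.0, 121.0, 153.0, 122.0, 98.0, 78.0, 124.0, 84.0, 0.0 cfs; ΣQ_DR = 925.0 cfs.
V = ΣQ_DR · Δt = 925.0 × 7200 s = 6.660 × 10^6 ft³.
Over A = 11.6 mi², depth = V / A = 0.247 in.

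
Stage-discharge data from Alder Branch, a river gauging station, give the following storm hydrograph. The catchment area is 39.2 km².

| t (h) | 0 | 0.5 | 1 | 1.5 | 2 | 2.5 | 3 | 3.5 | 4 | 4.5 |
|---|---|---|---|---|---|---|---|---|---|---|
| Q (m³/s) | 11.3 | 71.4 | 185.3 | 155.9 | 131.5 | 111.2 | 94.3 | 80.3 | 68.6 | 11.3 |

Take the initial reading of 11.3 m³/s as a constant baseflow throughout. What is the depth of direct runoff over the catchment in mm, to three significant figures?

d ≈ 37.1 mm

Direct runoff: 0.0, 60.1, 174.0, 144.6, 120.2, 99.9, 83.0, 69.0, 57.3, 0.0 m³/s; ΣQ_DR = 808.1 m³/s.
V = ΣQ_DR · Δt = 808.1 × 1800 s = 1.455 × 10^6 m³.
Over A = 39.2 km², depth = V / A = 37.1 mm.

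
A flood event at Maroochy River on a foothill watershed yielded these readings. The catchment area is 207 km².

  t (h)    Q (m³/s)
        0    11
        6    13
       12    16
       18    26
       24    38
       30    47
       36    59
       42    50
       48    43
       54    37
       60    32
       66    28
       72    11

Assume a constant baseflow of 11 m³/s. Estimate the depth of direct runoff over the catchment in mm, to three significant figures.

d ≈ 28.0 mm

Direct runoff: 0.0, 2.0, 5.0, 15.0, 27.0, 36.0, 48.0, 39.0, 32.0, 26.0, 21.0, 17.0, 0.0 m³/s; ΣQ_DR = 268.0 m³/s.
V = ΣQ_DR · Δt = 268.0 × 21600 s = 5.789 × 10^6 m³.
Over A = 207 km², depth = V / A = 28.0 mm.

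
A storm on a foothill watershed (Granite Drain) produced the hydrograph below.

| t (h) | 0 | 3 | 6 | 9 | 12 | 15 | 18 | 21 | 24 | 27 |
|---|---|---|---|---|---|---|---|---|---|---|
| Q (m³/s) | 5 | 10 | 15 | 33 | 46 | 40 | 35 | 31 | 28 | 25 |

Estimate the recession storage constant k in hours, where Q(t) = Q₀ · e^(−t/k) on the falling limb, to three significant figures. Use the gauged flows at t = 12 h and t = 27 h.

k ≈ 24.6 h

On the falling limb, Q drops from 46 to 25 m³/s between t = 12 h and t = 27 h (Δt = 15 h).
k = −Δt / ln(Q₂/Q₁) = −15 / ln(25/46) = 24.6 h.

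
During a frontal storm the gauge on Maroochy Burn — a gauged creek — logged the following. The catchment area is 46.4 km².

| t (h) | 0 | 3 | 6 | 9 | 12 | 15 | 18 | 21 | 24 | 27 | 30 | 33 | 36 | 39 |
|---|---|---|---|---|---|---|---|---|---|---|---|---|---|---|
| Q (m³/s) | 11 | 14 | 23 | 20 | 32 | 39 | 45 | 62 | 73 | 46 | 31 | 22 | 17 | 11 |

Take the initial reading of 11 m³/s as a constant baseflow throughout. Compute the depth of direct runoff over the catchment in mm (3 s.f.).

Direct runoff: 0.0, 3.0, 12.0, 9.0, 21.0, 28.0, 34.0, 51.0, 62.0, 35.0, 20.0, 11.0, 6.0, 0.0 m³/s; ΣQ_DR = 292.0 m³/s.
V = ΣQ_DR · Δt = 292.0 × 10800 s = 3.154 × 10^6 m³.
Over A = 46.4 km², depth = V / A = 68.0 mm.

d ≈ 68.0 mm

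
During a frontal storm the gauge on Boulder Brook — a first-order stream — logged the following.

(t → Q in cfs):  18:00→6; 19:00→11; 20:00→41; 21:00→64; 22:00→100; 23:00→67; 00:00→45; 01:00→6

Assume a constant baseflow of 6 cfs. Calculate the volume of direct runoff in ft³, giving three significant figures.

Direct-runoff ordinates (Q − Q_b): 0.0, 5.0, 35.0, 58.0, 94.0, 61.0, 39.0, 0.0 cfs.
ΣQ_DR = 292.0 cfs.
With Δt = 1 h = 3600 s, V = ΣQ_DR · Δt = 292.0 × 3600 = 1.05 × 10^6 ft³.

V ≈ 1.05 × 10^6 ft³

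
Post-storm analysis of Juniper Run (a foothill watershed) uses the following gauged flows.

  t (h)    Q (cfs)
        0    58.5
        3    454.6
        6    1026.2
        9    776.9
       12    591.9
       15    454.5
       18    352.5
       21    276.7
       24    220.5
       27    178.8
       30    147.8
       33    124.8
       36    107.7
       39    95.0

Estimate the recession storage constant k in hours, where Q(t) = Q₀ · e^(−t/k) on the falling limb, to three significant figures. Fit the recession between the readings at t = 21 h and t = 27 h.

On the falling limb, Q drops from 276.7 to 178.8 cfs between t = 21 h and t = 27 h (Δt = 6 h).
k = −Δt / ln(Q₂/Q₁) = −6 / ln(178.8/276.7) = 13.7 h.

k ≈ 13.7 h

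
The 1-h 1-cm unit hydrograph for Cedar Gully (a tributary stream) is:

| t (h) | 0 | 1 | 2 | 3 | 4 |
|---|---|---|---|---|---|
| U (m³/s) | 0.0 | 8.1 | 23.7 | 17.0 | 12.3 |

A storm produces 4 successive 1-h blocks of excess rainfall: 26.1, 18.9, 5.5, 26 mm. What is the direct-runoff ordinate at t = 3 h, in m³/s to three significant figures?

By discrete convolution, Q_j = Σ (P_i / 10 mm) · U_{j−i}.
At t = 3 h (j=3): Q = (26.1/10)·17.0 + (18.9/10)·23.7 + (5.5/10)·8.1 + (26/10)·0.0 = 93.6 m³/s.

Q ≈ 93.6 m³/s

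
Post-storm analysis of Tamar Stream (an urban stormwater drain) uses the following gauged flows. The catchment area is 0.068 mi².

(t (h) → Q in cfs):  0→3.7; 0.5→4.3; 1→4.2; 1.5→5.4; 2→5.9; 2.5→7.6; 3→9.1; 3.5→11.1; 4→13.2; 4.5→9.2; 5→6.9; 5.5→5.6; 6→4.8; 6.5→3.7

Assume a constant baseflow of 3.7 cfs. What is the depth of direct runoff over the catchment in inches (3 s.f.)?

d ≈ 0.489 in

Direct runoff: 0.0, 0.6, 0.5, 1.7, 2.2, 3.9, 5.4, 7.4, 9.5, 5.5, 3.2, 1.9, 1.1, 0.0 cfs; ΣQ_DR = 42.90 cfs.
V = ΣQ_DR · Δt = 42.90 × 1800 s = 77220 ft³.
Over A = 0.068 mi², depth = V / A = 0.489 in.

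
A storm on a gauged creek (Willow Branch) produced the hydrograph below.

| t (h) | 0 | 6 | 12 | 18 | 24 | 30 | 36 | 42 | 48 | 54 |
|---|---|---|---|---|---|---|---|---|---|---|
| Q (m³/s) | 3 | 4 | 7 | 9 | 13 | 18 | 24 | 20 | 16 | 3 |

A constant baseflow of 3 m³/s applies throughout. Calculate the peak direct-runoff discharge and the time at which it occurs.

Subtracting baseflow gives direct-runoff ordinates: 0.0, 1.0, 4.0, 6.0, 10.0, 15.0, 21.0, 17.0, 13.0, 0.0 m³/s.
The maximum is 21.0 m³/s, occurring at the reading for t = 36 h.

Q_p = 21.0 m³/s at t = 36 h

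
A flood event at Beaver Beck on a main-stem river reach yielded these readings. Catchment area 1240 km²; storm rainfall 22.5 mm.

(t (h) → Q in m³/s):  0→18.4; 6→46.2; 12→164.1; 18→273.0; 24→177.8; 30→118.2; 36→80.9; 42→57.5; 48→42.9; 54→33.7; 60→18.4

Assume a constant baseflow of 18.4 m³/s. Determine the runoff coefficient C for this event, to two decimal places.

C ≈ 0.64

ΣQ_DR = 828.7 m³/s; V = ΣQ_DR·Δt = 1.790 × 10^7 m³.
Runoff depth d = V / A = 14.44 mm.
C = d / P = 14.44 / 22.5 = 0.64.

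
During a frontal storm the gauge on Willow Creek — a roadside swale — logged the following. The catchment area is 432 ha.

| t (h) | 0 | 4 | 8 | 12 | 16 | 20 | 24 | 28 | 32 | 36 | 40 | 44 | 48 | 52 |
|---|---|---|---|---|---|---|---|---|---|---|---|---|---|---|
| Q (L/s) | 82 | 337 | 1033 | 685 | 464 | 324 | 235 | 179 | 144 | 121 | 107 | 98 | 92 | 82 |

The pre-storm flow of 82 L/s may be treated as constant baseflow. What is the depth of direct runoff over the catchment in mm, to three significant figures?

d ≈ 9.45 mm

Direct runoff: 0.0, 255.0, 951.0, 603.0, 382.0, 242.0, 153.0, 97.0, 62.0, 39.0, 25.0, 16.0, 10.0, 0.0 L/s; ΣQ_DR = 2835 L/s.
V = ΣQ_DR · Δt = 2835 × 14400 s = 4.082 × 10^7 L.
Over A = 432 ha, depth = V / A = 9.45 mm.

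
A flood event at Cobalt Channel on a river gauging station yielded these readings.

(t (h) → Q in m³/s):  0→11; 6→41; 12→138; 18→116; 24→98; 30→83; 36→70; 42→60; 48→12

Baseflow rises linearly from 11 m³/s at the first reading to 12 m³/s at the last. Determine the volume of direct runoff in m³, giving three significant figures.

V ≈ 1.14 × 10^7 m³

Direct-runoff ordinates (Q − Q_b): 0.00, 29.88, 126.75, 104.62, 86.50, 71.38, 58.25, 48.12, 0.00 m³/s.
ΣQ_DR = 525.5 m³/s.
With Δt = 6 h = 21600 s, V = ΣQ_DR · Δt = 525.5 × 21600 = 1.14 × 10^7 m³.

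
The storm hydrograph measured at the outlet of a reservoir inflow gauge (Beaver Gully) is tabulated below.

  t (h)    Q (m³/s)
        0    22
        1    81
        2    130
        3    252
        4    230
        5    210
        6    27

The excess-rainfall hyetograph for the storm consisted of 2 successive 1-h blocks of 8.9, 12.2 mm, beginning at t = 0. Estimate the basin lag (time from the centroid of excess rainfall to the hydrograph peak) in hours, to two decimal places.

Centroid of excess rainfall: t_c = Σ P_i·t̄_i / ΣP_i = 1.0782 h (block centres at 0.5, 1.5 h).
Hydrograph peak occurs at t = 3 h, so basin lag t_L = 3 − 1.0782 = 1.92 h.

t_L ≈ 1.92 h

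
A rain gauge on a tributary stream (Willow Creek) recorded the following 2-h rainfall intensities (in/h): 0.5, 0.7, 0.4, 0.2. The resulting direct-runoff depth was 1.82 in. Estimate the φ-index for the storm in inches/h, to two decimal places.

Only the 3 blocks with intensity above φ contribute runoff: 0.5, 0.7, 0.4 in/h.
Σ(I−φ)·Δt = d  ⇒  (0.5+0.7+0.4 − 3φ)·2 = 1.82
φ = (1.600 − 1.82/2) / 3 = 0.23 in/h.

φ ≈ 0.23 in/h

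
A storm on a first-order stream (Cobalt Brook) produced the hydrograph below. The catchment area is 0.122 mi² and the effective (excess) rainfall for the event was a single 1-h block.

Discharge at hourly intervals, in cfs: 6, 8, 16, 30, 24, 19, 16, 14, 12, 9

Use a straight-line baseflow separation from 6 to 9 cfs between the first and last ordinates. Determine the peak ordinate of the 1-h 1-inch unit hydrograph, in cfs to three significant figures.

U_p ≈ 22.9 cfs

Direct runoff: 0.00, 1.67, 9.33, 23.00, 16.67, 11.33, 8.00, 5.67, 3.33, 0.00 cfs; ΣQ_DR = 79.00 cfs, peak = 23.00 cfs.
Runoff depth d = ΣQ_DR·Δt / A = 79.00 × 3600 / (0.122 mi²) = 1.003 in.
The 1-inch UH is the DRH scaled by (1 in)/d, so U_p = 23.00 × 1/1.003 = 22.9 cfs.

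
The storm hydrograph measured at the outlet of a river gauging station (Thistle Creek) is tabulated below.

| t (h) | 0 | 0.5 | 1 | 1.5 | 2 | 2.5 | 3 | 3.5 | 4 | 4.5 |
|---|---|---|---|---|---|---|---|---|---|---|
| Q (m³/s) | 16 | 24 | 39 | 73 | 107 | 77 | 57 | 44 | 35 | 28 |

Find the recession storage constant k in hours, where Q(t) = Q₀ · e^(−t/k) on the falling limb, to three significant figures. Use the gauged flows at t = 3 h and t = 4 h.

k ≈ 2.05 h

On the falling limb, Q drops from 57 to 35 m³/s between t = 3 h and t = 4 h (Δt = 1 h).
k = −Δt / ln(Q₂/Q₁) = −1 / ln(35/57) = 2.05 h.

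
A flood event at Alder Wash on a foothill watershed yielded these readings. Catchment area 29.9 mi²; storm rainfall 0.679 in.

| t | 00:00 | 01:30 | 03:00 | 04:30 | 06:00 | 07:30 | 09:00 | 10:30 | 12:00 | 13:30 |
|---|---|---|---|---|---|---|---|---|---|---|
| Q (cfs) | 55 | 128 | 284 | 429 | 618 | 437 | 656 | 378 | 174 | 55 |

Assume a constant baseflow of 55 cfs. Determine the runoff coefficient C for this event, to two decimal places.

ΣQ_DR = 2664 cfs; V = ΣQ_DR·Δt = 1.439 × 10^7 ft³.
Runoff depth d = V / A = 0.2071 in.
C = d / P = 0.2071 / 0.679 = 0.30.

C ≈ 0.30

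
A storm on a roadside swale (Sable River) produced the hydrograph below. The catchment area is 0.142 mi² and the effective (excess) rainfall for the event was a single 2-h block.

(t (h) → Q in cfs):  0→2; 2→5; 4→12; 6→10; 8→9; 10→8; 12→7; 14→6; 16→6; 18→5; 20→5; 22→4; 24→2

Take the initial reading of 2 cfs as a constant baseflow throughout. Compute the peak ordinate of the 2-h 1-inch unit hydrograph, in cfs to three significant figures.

Direct runoff: 0.0, 3.0, 10.0, 8.0, 7.0, 6.0, 5.0, 4.0, 4.0, 3.0, 3.0, 2.0, 0.0 cfs; ΣQ_DR = 55.00 cfs, peak = 10.0 cfs.
Runoff depth d = ΣQ_DR·Δt / A = 55.00 × 7200 / (0.142 mi²) = 1.200 in.
The 1-inch UH is the DRH scaled by (1 in)/d, so U_p = 10.0 × 1/1.200 = 8.33 cfs.

U_p ≈ 8.33 cfs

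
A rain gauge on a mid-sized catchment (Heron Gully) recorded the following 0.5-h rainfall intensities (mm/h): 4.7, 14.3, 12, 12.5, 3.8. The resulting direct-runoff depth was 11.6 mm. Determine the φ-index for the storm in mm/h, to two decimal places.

φ ≈ 5.20 mm/h

Only the 3 blocks with intensity above φ contribute runoff: 14.3, 12, 12.5 mm/h.
Σ(I−φ)·Δt = d  ⇒  (14.3+12+12.5 − 3φ)·0.5 = 11.6
φ = (38.80 − 11.6/0.5) / 3 = 5.20 mm/h.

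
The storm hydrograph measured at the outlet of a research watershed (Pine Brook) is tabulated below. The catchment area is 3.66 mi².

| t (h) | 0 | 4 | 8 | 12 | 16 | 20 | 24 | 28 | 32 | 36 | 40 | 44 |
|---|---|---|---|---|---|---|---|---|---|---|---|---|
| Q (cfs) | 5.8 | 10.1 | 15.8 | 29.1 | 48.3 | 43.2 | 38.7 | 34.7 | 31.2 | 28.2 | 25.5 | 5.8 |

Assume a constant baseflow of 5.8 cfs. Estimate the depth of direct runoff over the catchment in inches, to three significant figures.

d ≈ 0.418 in

Direct runoff: 0.0, 4.3, 10.0, 23.3, 42.5, 37.4, 32.9, 28.9, 25.4, 22.4, 19.7, 0.0 cfs; ΣQ_DR = 246.8 cfs.
V = ΣQ_DR · Δt = 246.8 × 14400 s = 3.554 × 10^6 ft³.
Over A = 3.66 mi², depth = V / A = 0.418 in.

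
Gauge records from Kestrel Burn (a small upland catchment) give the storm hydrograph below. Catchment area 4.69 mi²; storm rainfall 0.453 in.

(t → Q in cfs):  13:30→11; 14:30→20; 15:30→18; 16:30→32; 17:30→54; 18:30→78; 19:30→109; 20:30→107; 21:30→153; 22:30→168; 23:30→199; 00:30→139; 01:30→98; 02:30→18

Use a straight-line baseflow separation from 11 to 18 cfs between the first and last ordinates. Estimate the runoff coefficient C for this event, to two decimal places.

C ≈ 0.73

ΣQ_DR = 1001 cfs; V = ΣQ_DR·Δt = 3.604 × 10^6 ft³.
Runoff depth d = V / A = 0.3307 in.
C = d / P = 0.3307 / 0.453 = 0.73.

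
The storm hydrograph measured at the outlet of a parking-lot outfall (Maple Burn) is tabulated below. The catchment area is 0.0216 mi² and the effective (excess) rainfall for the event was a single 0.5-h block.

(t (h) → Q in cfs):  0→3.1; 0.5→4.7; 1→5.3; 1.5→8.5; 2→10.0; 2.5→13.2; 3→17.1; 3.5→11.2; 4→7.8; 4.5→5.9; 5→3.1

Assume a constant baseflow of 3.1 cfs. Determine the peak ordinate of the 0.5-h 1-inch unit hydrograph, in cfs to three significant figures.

Direct runoff: 0.0, 1.6, 2.2, 5.4, 6.9, 10.1, 14.0, 8.1, 4.7, 2.8, 0.0 cfs; ΣQ_DR = 55.80 cfs, peak = 14.0 cfs.
Runoff depth d = ΣQ_DR·Δt / A = 55.80 × 1800 / (0.0216 mi²) = 2.002 in.
The 1-inch UH is the DRH scaled by (1 in)/d, so U_p = 14.0 × 1/2.002 = 6.99 cfs.

U_p ≈ 6.99 cfs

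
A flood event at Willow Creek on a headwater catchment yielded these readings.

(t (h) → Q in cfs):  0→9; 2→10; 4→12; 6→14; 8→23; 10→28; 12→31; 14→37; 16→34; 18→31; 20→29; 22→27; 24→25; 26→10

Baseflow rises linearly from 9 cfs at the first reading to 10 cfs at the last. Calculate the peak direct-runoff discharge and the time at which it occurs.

Q_p = 27.46 cfs at t = 14 h

Subtracting baseflow gives direct-runoff ordinates: 0.00, 0.92, 2.85, 4.77, 13.69, 18.62, 21.54, 27.46, 24.38, 21.31, 19.23, 17.15, 15.08, 0.00 cfs.
The maximum is 27.46 cfs, occurring at the reading for t = 14 h.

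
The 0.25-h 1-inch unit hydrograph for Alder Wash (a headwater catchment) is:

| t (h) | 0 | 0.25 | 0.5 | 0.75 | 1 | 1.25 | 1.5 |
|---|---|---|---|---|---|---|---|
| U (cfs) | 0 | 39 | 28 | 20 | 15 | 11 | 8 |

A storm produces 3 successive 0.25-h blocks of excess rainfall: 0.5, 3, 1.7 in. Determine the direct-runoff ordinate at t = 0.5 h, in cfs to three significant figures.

Q ≈ 131 cfs

By discrete convolution, Q_j = Σ (P_i / 1 in) · U_{j−i}.
At t = 0.5 h (j=2): Q = (0.5/1)·28 + (3/1)·39 + (1.7/1)·0 = 131 cfs.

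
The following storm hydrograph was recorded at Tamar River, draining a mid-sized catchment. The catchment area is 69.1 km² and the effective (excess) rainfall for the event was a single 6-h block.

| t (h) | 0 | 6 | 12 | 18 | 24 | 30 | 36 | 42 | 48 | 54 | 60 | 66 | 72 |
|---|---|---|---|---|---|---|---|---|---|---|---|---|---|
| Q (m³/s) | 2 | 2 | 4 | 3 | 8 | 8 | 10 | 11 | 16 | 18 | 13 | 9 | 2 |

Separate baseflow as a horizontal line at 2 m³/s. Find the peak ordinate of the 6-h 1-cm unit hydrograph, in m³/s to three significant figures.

U_p ≈ 6.40 m³/s

Direct runoff: 0.0, 0.0, 2.0, 1.0, 6.0, 6.0, 8.0, 9.0, 14.0, 16.0, 11.0, 7.0, 0.0 m³/s; ΣQ_DR = 80.00 m³/s, peak = 16.0 m³/s.
Runoff depth d = ΣQ_DR·Δt / A = 80.00 × 21600 / (69.1 km²) = 25.01 mm.
The 1-cm UH is the DRH scaled by (10 mm)/d, so U_p = 16.0 × 10/25.01 = 6.40 m³/s.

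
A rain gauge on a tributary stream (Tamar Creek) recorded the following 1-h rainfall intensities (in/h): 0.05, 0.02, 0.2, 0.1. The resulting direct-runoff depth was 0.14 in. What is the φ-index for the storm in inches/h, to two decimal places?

φ ≈ 0.08 in/h

Only the 2 blocks with intensity above φ contribute runoff: 0.2, 0.1 in/h.
Σ(I−φ)·Δt = d  ⇒  (0.2+0.1 − 2φ)·1 = 0.14
φ = (0.3000 − 0.14/1) / 2 = 0.08 in/h.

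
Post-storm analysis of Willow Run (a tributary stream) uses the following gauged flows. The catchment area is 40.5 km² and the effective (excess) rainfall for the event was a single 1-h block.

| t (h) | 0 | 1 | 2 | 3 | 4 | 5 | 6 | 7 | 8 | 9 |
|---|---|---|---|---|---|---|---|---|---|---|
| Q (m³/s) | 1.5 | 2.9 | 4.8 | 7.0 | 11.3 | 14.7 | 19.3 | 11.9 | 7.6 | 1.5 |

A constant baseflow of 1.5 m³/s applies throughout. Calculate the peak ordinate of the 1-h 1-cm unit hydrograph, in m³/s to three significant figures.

Direct runoff: 0.0, 1.4, 3.3, 5.5, 9.8, 13.2, 17.8, 10.4, 6.1, 0.0 m³/s; ΣQ_DR = 67.50 m³/s, peak = 17.8 m³/s.
Runoff depth d = ΣQ_DR·Δt / A = 67.50 × 3600 / (40.5 km²) = 6.000 mm.
The 1-cm UH is the DRH scaled by (10 mm)/d, so U_p = 17.8 × 10/6.000 = 29.7 m³/s.

U_p ≈ 29.7 m³/s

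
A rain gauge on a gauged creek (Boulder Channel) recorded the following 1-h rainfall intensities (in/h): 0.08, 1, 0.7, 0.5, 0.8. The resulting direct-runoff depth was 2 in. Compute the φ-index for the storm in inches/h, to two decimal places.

φ ≈ 0.25 in/h

Only the 4 blocks with intensity above φ contribute runoff: 1, 0.7, 0.5, 0.8 in/h.
Σ(I−φ)·Δt = d  ⇒  (1+0.7+0.5+0.8 − 4φ)·1 = 2
φ = (3.000 − 2/1) / 4 = 0.25 in/h.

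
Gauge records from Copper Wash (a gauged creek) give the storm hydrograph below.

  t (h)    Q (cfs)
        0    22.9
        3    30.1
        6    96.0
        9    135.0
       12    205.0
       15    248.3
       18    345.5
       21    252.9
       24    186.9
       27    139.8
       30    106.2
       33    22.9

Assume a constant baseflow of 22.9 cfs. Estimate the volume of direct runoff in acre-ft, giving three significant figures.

Direct-runoff ordinates (Q − Q_b): 0.0, 7.2, 73.1, 112.1, 182.1, 225.4, 322.6, 230.0, 164.0, 116.9, 83.3, 0.0 cfs.
ΣQ_DR = 1517 cfs.
With Δt = 3 h = 10800 s, V = ΣQ_DR · Δt = 1517 × 10800 = 1.64 × 10^7 ft³ = 376 acre-ft.

V ≈ 376 acre-ft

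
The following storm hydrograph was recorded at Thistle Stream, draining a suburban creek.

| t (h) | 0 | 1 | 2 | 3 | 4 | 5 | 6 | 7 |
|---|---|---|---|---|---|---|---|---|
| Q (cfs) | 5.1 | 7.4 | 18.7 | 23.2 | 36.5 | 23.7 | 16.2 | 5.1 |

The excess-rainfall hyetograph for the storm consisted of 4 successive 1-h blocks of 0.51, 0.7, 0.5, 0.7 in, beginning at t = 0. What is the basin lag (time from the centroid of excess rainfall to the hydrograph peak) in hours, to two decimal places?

t_L ≈ 1.92 h

Centroid of excess rainfall: t_c = Σ P_i·t̄_i / ΣP_i = 2.0768 h (block centres at 0.5, 1.5, 2.5, 3.5 h).
Hydrograph peak occurs at t = 4 h, so basin lag t_L = 4 − 2.0768 = 1.92 h.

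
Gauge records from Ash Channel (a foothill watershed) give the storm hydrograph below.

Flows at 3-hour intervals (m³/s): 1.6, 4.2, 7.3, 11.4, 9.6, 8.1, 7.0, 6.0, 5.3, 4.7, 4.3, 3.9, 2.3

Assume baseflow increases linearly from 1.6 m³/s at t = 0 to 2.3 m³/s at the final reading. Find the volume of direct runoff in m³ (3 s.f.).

Direct-runoff ordinates (Q − Q_b): 0.00, 2.54, 5.58, 9.62, 7.77, 6.21, 5.05, 3.99, 3.23, 2.58, 2.12, 1.66, 0.00 m³/s.
ΣQ_DR = 50.35 m³/s.
With Δt = 3 h = 10800 s, V = ΣQ_DR · Δt = 50.35 × 10800 = 5.44 × 10^5 m³.

V ≈ 5.44 × 10^5 m³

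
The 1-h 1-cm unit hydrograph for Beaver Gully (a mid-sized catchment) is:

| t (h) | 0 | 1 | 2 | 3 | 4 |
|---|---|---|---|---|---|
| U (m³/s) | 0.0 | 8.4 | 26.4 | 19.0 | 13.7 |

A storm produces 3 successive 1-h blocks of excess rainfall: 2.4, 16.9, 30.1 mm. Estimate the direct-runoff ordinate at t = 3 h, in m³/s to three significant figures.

Q ≈ 74.5 m³/s

By discrete convolution, Q_j = Σ (P_i / 10 mm) · U_{j−i}.
At t = 3 h (j=3): Q = (2.4/10)·19.0 + (16.9/10)·26.4 + (30.1/10)·8.4 = 74.5 m³/s.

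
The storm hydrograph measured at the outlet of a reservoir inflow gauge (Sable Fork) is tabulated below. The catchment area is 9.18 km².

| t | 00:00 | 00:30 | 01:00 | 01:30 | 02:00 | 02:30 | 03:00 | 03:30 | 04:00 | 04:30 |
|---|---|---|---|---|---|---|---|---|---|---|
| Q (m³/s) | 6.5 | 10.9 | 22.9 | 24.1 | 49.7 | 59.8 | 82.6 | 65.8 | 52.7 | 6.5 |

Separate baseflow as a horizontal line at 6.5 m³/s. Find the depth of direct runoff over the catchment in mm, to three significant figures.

Direct runoff: 0.0, 4.4, 16.4, 17.6, 43.2, 53.3, 76.1, 59.3, 46.2, 0.0 m³/s; ΣQ_DR = 316.5 m³/s.
V = ΣQ_DR · Δt = 316.5 × 1800 s = 5.697 × 10^5 m³.
Over A = 9.18 km², depth = V / A = 62.1 mm.

d ≈ 62.1 mm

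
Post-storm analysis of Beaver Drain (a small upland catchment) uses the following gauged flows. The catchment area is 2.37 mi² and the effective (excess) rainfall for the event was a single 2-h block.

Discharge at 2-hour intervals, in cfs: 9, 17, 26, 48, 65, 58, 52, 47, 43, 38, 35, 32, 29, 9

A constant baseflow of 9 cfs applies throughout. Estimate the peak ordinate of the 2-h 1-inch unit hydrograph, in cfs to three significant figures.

Direct runoff: 0.0, 8.0, 17.0, 39.0, 56.0, 49.0, 43.0, 38.0, 34.0, 29.0, 26.0, 23.0, 20.0, 0.0 cfs; ΣQ_DR = 382.0 cfs, peak = 56.0 cfs.
Runoff depth d = ΣQ_DR·Δt / A = 382.0 × 7200 / (2.37 mi²) = 0.4995 in.
The 1-inch UH is the DRH scaled by (1 in)/d, so U_p = 56.0 × 1/0.4995 = 112 cfs.

U_p ≈ 112 cfs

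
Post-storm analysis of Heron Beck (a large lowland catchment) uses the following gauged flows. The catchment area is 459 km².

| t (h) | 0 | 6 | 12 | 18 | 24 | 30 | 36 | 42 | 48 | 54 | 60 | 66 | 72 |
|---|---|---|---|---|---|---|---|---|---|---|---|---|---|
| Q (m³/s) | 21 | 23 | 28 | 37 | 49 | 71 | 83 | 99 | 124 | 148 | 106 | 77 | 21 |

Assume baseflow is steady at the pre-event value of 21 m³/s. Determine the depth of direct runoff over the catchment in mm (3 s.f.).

Direct runoff: 0.0, 2.0, 7.0, 16.0, 28.0, 50.0, 62.0, 78.0, 103.0, 127.0, 85.0, 56.0, 0.0 m³/s; ΣQ_DR = 614.0 m³/s.
V = ΣQ_DR · Δt = 614.0 × 21600 s = 1.326 × 10^7 m³.
Over A = 459 km², depth = V / A = 28.9 mm.

d ≈ 28.9 mm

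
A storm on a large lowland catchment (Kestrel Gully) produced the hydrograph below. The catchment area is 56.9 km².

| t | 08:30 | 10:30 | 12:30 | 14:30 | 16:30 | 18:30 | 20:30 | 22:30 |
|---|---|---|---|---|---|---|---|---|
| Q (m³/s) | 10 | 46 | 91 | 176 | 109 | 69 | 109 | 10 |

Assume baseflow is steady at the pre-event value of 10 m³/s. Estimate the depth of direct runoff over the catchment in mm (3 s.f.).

Direct runoff: 0.0, 36.0, 81.0, 166.0, 99.0, 59.0, 99.0, 0.0 m³/s; ΣQ_DR = 540.0 m³/s.
V = ΣQ_DR · Δt = 540.0 × 7200 s = 3.888 × 10^6 m³.
Over A = 56.9 km², depth = V / A = 68.3 mm.

d ≈ 68.3 mm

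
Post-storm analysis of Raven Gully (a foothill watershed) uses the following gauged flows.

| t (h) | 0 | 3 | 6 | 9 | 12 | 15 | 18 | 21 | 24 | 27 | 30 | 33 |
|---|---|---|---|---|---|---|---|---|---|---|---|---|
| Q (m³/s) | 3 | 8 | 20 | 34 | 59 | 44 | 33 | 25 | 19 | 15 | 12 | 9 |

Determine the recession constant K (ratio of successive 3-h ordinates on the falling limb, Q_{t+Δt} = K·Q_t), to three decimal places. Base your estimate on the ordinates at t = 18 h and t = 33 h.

Using the recession-limb readings at t = 18 h and t = 33 h: Q falls from 33 to 9 m³/s over 5 intervals.
K = (Q₂/Q₁)^(1/5) = (9/33)^(1/5) = 0.771.

K ≈ 0.771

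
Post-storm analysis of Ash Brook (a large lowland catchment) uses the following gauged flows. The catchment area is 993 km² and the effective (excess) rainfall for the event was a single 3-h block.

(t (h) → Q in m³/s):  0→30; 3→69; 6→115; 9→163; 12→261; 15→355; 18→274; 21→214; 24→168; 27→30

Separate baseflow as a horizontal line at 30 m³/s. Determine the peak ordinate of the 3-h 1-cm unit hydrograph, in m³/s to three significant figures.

Direct runoff: 0.0, 39.0, 85.0, 133.0, 231.0, 325.0, 244.0, 184.0, 138.0, 0.0 m³/s; ΣQ_DR = 1379 m³/s, peak = 325.0 m³/s.
Runoff depth d = ΣQ_DR·Δt / A = 1379 × 10800 / (993 km²) = 15.00 mm.
The 1-cm UH is the DRH scaled by (10 mm)/d, so U_p = 325.0 × 10/15.00 = 217 m³/s.

U_p ≈ 217 m³/s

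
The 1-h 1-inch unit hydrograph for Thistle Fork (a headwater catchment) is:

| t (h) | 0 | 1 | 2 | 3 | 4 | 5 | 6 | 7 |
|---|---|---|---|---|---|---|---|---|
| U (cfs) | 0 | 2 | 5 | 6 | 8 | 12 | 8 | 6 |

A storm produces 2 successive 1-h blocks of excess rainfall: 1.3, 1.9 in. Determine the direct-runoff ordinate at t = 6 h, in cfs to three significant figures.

Q ≈ 33.2 cfs

By discrete convolution, Q_j = Σ (P_i / 1 in) · U_{j−i}.
At t = 6 h (j=6): Q = (1.3/1)·8 + (1.9/1)·12 = 33.2 cfs.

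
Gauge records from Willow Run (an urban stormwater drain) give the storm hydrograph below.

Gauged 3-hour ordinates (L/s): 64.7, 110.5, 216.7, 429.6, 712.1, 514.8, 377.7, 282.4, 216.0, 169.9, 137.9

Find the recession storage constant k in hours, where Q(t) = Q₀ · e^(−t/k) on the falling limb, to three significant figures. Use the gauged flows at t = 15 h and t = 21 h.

On the falling limb, Q drops from 514.8 to 282.4 L/s between t = 15 h and t = 21 h (Δt = 6 h).
k = −Δt / ln(Q₂/Q₁) = −6 / ln(282.4/514.8) = 9.99 h.

k ≈ 9.99 h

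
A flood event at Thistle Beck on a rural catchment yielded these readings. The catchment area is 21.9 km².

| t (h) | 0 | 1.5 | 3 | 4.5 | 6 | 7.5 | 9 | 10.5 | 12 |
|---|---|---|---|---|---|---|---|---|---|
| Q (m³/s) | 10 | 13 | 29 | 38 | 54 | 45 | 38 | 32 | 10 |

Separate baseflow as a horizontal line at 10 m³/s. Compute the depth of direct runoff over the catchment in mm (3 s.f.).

Direct runoff: 0.0, 3.0, 19.0, 28.0, 44.0, 35.0, 28.0, 22.0, 0.0 m³/s; ΣQ_DR = 179.0 m³/s.
V = ΣQ_DR · Δt = 179.0 × 5400 s = 9.666 × 10^5 m³.
Over A = 21.9 km², depth = V / A = 44.1 mm.

d ≈ 44.1 mm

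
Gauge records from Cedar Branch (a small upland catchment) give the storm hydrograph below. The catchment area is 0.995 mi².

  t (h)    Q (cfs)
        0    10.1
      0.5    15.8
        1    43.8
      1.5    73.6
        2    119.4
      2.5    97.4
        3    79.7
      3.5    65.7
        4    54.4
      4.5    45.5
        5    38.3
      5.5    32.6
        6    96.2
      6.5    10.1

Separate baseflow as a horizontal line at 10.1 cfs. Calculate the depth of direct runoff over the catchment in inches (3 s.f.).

Direct runoff: 0.0, 5.7, 33.7, 63.5, 109.3, 87.3, 69.6, 55.6, 44.3, 35.4, 28.2, 22.5, 86.1, 0.0 cfs; ΣQ_DR = 641.2 cfs.
V = ΣQ_DR · Δt = 641.2 × 1800 s = 1.154 × 10^6 ft³.
Over A = 0.995 mi², depth = V / A = 0.499 in.

d ≈ 0.499 in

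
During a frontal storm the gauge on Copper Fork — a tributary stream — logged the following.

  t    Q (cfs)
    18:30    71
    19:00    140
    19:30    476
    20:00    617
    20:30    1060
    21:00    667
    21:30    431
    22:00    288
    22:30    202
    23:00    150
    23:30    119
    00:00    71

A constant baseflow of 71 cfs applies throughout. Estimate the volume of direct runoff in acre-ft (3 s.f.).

Direct-runoff ordinates (Q − Q_b): 0.0, 69.0, 405.0, 546.0, 989.0, 596.0, 360.0, 217.0, 131.0, 79.0, 48.0, 0.0 cfs.
ΣQ_DR = 3440 cfs.
With Δt = 0.5 h = 1800 s, V = ΣQ_DR · Δt = 3440 × 1800 = 6.19 × 10^6 ft³ = 142 acre-ft.

V ≈ 142 acre-ft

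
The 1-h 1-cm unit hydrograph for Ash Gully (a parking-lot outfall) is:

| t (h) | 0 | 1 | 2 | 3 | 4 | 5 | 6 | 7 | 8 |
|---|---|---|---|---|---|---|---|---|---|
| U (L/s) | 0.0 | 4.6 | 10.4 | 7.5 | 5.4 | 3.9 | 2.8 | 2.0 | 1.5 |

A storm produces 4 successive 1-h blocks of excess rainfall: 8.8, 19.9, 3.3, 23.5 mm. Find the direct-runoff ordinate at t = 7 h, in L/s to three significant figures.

By discrete convolution, Q_j = Σ (P_i / 10 mm) · U_{j−i}.
At t = 7 h (j=7): Q = (8.8/10)·2.0 + (19.9/10)·2.8 + (3.3/10)·3.9 + (23.5/10)·5.4 = 21.3 L/s.

Q ≈ 21.3 L/s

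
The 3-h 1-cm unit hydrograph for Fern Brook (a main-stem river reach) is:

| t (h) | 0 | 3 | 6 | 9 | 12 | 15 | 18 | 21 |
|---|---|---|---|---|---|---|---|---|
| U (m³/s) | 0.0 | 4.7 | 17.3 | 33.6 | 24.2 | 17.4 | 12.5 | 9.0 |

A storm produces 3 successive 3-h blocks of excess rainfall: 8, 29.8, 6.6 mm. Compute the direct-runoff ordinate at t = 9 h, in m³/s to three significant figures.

Q ≈ 81.5 m³/s

By discrete convolution, Q_j = Σ (P_i / 10 mm) · U_{j−i}.
At t = 9 h (j=3): Q = (8/10)·33.6 + (29.8/10)·17.3 + (6.6/10)·4.7 = 81.5 m³/s.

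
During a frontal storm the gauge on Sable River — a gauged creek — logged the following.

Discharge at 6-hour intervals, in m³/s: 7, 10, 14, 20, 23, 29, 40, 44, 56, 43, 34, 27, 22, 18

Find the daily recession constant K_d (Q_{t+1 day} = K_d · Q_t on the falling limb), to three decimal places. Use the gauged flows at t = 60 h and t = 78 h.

K_d ≈ 0.428

Between t = 60 h and t = 78 h the flow falls from 34 to 18 m³/s over 3×6 h = 18 h.
Per-interval ratio K = (18/34)^(1/3) = 0.8090; K_d = K^(24/6) = 0.428.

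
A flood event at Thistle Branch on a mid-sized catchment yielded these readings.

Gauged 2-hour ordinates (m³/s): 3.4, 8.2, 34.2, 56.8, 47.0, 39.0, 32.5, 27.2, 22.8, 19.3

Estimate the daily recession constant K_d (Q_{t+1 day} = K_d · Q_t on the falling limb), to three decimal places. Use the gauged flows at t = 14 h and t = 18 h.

K_d ≈ 0.128

Between t = 14 h and t = 18 h the flow falls from 27.2 to 19.3 m³/s over 2×2 h = 4 h.
Per-interval ratio K = (19.3/27.2)^(1/2) = 0.8424; K_d = K^(24/2) = 0.128.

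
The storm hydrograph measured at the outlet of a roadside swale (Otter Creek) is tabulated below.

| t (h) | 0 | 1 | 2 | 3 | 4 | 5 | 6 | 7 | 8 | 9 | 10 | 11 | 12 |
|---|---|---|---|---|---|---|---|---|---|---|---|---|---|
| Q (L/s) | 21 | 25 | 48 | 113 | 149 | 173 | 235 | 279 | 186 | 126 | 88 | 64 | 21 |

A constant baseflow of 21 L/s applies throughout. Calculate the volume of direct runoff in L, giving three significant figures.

Direct-runoff ordinates (Q − Q_b): 0.0, 4.0, 27.0, 92.0, 128.0, 152.0, 214.0, 258.0, 165.0, 105.0, 67.0, 43.0, 0.0 L/s.
ΣQ_DR = 1255 L/s.
With Δt = 1 h = 3600 s, V = ΣQ_DR · Δt = 1255 × 3600 = 4.52 × 10^6 L.

V ≈ 4.52 × 10^6 L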